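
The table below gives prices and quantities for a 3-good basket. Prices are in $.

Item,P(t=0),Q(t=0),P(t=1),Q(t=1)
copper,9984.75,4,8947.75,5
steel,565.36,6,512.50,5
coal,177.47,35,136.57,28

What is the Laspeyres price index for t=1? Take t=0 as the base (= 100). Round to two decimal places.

88.10

Laspeyres price index uses base-period quantities as weights.
ΣP(t=1)·Q(t=0) = 8947.75×4 + 512.50×6 + 136.57×35 = 35791 + 3075 + 4779.95 = 43645.95
ΣP(t=0)·Q(t=0) = 9984.75×4 + 565.36×6 + 177.47×35 = 39939 + 3392.16 + 6211.45 = 49542.61
Index = 43645.95 / 49542.61 × 100 = 88.0978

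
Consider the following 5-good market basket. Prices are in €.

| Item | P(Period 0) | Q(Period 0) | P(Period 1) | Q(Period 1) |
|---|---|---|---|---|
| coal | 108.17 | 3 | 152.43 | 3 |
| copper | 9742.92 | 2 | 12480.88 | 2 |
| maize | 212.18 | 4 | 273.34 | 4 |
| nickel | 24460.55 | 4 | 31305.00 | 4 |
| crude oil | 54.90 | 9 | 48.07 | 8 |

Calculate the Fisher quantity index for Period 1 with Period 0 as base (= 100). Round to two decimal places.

99.96

Laspeyres component (base-period weights):
ΣP(Period 0)Q(Period 1) = 108.17×3 + 9742.92×2 + 212.18×4 + 24460.55×4 + 54.90×8 = 324.51 + 19485.84 + 848.72 + 97842.2 + 439.2 = 118940.47
ΣP(Period 0)Q(Period 0) = 108.17×3 + 9742.92×2 + 212.18×4 + 24460.55×4 + 54.90×9 = 324.51 + 19485.84 + 848.72 + 97842.2 + 494.1 = 118995.37
L = 118940.47 / 118995.37 × 100 = 99.9539
Paasche component (current-period weights):
ΣP(Period 1)Q(Period 1) = 152.43×3 + 12480.88×2 + 273.34×4 + 31305.00×4 + 48.07×8 = 457.29 + 24961.76 + 1093.36 + 125220 + 384.56 = 152116.97
ΣP(Period 1)Q(Period 0) = 152.43×3 + 12480.88×2 + 273.34×4 + 31305.00×4 + 48.07×9 = 457.29 + 24961.76 + 1093.36 + 125220 + 432.63 = 152165.04
P = 152116.97 / 152165.04 × 100 = 99.9684
Fisher = √(L × P) = √(99.9539 × 99.9684) = 99.9611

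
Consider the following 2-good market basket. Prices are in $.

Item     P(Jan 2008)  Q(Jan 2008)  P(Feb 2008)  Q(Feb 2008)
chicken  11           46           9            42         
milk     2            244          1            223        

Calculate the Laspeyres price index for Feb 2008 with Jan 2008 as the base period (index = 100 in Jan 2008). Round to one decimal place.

66.2

Laspeyres price index uses base-period quantities as weights.
ΣP(Feb 2008)·Q(Jan 2008) = 9×46 + 1×244 = 414 + 244 = 658
ΣP(Jan 2008)·Q(Jan 2008) = 11×46 + 2×244 = 506 + 488 = 994
Index = 658 / 994 × 100 = 66.1972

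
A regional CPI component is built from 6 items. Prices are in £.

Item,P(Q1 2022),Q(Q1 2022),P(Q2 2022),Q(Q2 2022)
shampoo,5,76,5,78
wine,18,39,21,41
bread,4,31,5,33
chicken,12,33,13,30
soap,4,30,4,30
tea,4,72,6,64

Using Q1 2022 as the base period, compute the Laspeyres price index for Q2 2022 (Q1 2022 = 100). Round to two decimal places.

116.17

Laspeyres price index uses base-period quantities as weights.
ΣP(Q2 2022)·Q(Q1 2022) = 5×76 + 21×39 + 5×31 + 13×33 + 4×30 + 6×72 = 380 + 819 + 155 + 429 + 120 + 432 = 2335
ΣP(Q1 2022)·Q(Q1 2022) = 5×76 + 18×39 + 4×31 + 12×33 + 4×30 + 4×72 = 380 + 702 + 124 + 396 + 120 + 288 = 2010
Index = 2335 / 2010 × 100 = 116.1692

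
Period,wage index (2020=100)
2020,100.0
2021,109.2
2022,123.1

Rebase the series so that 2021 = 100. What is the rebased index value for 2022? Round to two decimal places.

112.73

Rebased(2022) = 123.1 / 109.2 × 100 = 112.7289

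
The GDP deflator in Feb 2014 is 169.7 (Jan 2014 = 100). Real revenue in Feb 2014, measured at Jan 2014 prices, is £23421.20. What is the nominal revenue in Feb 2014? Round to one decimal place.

Nominal = Real × (Index/100) = 23421.20 × (169.7/100)
        = 23421.20 × 1.697 = 39745.7764

39745.8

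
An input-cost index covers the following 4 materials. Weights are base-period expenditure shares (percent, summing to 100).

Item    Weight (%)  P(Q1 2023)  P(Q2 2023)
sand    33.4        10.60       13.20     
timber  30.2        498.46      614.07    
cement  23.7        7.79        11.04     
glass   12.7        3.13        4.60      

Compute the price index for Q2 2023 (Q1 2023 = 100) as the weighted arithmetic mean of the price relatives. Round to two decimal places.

131.05

sand: 33.4 × (13.20/10.60) = 33.4 × 1.245283 = 41.5925
timber: 30.2 × (614.07/498.46) = 30.2 × 1.231934 = 37.2044
cement: 23.7 × (11.04/7.79) = 23.7 × 1.417202 = 33.5877
glass: 12.7 × (4.60/3.13) = 12.7 × 1.469649 = 18.6645
Index = Σ wᵢ·(p₁ᵢ/p₀ᵢ) = 41.5925 + 37.2044 + 33.5877 + 18.6645 = 131.0491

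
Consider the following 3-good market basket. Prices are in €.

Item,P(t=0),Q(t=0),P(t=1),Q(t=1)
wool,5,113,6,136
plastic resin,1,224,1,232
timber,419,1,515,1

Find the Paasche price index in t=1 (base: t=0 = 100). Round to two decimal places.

Paasche price index uses current-period quantities as weights.
ΣP(t=1)·Q(t=1) = 6×136 + 1×232 + 515×1 = 816 + 232 + 515 = 1563
ΣP(t=0)·Q(t=1) = 5×136 + 1×232 + 419×1 = 680 + 232 + 419 = 1331
Index = 1563 / 1331 × 100 = 117.4305

117.43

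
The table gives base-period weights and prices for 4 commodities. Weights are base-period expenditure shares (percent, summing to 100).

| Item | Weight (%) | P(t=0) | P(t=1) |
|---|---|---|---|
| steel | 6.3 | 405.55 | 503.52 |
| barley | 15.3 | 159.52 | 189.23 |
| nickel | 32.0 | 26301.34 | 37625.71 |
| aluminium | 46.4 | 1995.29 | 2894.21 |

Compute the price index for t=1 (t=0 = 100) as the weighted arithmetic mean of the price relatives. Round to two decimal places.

139.05

steel: 6.3 × (503.52/405.55) = 6.3 × 1.241573 = 7.8219
barley: 15.3 × (189.23/159.52) = 15.3 × 1.186246 = 18.1496
nickel: 32.0 × (37625.71/26301.34) = 32.0 × 1.430562 = 45.7780
aluminium: 46.4 × (2894.21/1995.29) = 46.4 × 1.450521 = 67.3042
Index = Σ wᵢ·(p₁ᵢ/p₀ᵢ) = 7.8219 + 18.1496 + 45.7780 + 67.3042 = 139.0537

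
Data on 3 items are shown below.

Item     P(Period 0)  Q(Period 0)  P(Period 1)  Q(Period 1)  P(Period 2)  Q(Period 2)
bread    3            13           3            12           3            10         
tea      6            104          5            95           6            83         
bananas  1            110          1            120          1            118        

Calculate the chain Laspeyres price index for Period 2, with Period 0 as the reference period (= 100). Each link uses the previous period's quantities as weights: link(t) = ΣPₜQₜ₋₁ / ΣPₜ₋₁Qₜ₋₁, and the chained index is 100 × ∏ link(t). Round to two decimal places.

Link Period 0→Period 1:
ΣP(Period 1)Q(Period 0) = 3×13 + 5×104 + 1×110 = 39 + 520 + 110 = 669
ΣP(Period 0)Q(Period 0) = 3×13 + 6×104 + 1×110 = 39 + 624 + 110 = 773
link = 669/773 = 0.865459
Link Period 1→Period 2:
ΣP(Period 2)Q(Period 1) = 3×12 + 6×95 + 1×120 = 36 + 570 + 120 = 726
ΣP(Period 1)Q(Period 1) = 3×12 + 5×95 + 1×120 = 36 + 475 + 120 = 631
link = 726/631 = 1.150555
Chained index = 100 × 0.865459 × 1.150555 = 99.5758

99.58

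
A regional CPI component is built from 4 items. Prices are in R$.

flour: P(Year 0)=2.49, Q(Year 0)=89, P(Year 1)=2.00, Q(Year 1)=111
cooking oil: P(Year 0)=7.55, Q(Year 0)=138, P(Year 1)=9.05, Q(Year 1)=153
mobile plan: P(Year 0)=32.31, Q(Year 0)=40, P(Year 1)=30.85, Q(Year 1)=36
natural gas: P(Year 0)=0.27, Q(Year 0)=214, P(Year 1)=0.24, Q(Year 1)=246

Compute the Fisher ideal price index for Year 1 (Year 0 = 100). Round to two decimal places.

104.05

Laspeyres component (base-period weights):
ΣP(Year 1)Q(Year 0) = 2.00×89 + 9.05×138 + 30.85×40 + 0.24×214 = 178 + 1248.9 + 1234 + 51.36 = 2712.26
ΣP(Year 0)Q(Year 0) = 2.49×89 + 7.55×138 + 32.31×40 + 0.27×214 = 221.61 + 1041.9 + 1292.4 + 57.78 = 2613.69
L = 2712.26 / 2613.69 × 100 = 103.7713
Paasche component (current-period weights):
ΣP(Year 1)Q(Year 1) = 2.00×111 + 9.05×153 + 30.85×36 + 0.24×246 = 222 + 1384.65 + 1110.6 + 59.04 = 2776.29
ΣP(Year 0)Q(Year 1) = 2.49×111 + 7.55×153 + 32.31×36 + 0.27×246 = 276.39 + 1155.15 + 1163.16 + 66.42 = 2661.12
P = 2776.29 / 2661.12 × 100 = 104.3279
Fisher = √(L × P) = √(103.7713 × 104.3279) = 104.0492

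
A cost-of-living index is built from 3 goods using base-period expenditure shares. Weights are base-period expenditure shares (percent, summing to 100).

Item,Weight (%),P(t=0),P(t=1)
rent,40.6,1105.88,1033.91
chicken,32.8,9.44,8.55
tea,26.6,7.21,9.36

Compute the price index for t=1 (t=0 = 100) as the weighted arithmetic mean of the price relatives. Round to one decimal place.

102.2

rent: 40.6 × (1033.91/1105.88) = 40.6 × 0.934921 = 37.9578
chicken: 32.8 × (8.55/9.44) = 32.8 × 0.905720 = 29.7076
tea: 26.6 × (9.36/7.21) = 26.6 × 1.298197 = 34.5320
Index = Σ wᵢ·(p₁ᵢ/p₀ᵢ) = 37.9578 + 29.7076 + 34.5320 = 102.1974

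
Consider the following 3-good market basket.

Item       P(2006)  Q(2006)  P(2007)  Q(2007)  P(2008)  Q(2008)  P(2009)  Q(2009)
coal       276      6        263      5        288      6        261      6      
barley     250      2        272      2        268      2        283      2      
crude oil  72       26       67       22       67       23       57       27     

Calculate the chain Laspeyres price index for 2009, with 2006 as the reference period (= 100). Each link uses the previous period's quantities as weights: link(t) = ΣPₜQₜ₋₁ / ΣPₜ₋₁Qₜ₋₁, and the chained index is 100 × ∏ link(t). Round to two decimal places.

89.85

Link 2006→2007:
ΣP(2007)Q(2006) = 263×6 + 272×2 + 67×26 = 1578 + 544 + 1742 = 3864
ΣP(2006)Q(2006) = 276×6 + 250×2 + 72×26 = 1656 + 500 + 1872 = 4028
link = 3864/4028 = 0.959285
Link 2007→2008:
ΣP(2008)Q(2007) = 288×5 + 268×2 + 67×22 = 1440 + 536 + 1474 = 3450
ΣP(2007)Q(2007) = 263×5 + 272×2 + 67×22 = 1315 + 544 + 1474 = 3333
link = 3450/3333 = 1.035104
Link 2008→2009:
ΣP(2009)Q(2008) = 261×6 + 283×2 + 57×23 = 1566 + 566 + 1311 = 3443
ΣP(2008)Q(2008) = 288×6 + 268×2 + 67×23 = 1728 + 536 + 1541 = 3805
link = 3443/3805 = 0.904862
Chained index = 100 × 0.959285 × 1.035104 × 0.904862 = 89.8491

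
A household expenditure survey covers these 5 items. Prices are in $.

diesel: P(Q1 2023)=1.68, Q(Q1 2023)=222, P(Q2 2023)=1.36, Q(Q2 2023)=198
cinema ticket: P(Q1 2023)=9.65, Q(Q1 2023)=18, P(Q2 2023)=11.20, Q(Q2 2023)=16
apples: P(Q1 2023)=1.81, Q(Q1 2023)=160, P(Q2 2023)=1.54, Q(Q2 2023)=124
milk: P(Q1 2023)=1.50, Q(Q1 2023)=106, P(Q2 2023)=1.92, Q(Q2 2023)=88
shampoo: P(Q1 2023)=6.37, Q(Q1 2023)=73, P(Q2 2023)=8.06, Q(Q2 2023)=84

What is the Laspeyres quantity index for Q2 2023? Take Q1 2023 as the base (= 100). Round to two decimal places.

Laspeyres quantity index uses base-period prices as weights.
ΣP(Q1 2023)·Q(Q2 2023) = 1.68×198 + 9.65×16 + 1.81×124 + 1.50×88 + 6.37×84 = 332.64 + 154.4 + 224.44 + 132 + 535.08 = 1378.56
ΣP(Q1 2023)·Q(Q1 2023) = 1.68×222 + 9.65×18 + 1.81×160 + 1.50×106 + 6.37×73 = 372.96 + 173.7 + 289.6 + 159 + 465.01 = 1460.27
Index = 1378.56 / 1460.27 × 100 = 94.4045

94.40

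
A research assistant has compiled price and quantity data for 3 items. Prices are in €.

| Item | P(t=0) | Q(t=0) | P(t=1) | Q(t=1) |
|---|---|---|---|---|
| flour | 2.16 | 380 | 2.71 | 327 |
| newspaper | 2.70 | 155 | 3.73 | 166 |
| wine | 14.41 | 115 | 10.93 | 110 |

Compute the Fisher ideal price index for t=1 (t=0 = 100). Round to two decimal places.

98.87

Laspeyres component (base-period weights):
ΣP(t=1)Q(t=0) = 2.71×380 + 3.73×155 + 10.93×115 = 1029.8 + 578.15 + 1256.95 = 2864.9
ΣP(t=0)Q(t=0) = 2.16×380 + 2.70×155 + 14.41×115 = 820.8 + 418.5 + 1657.15 = 2896.45
L = 2864.9 / 2896.45 × 100 = 98.9107
Paasche component (current-period weights):
ΣP(t=1)Q(t=1) = 2.71×327 + 3.73×166 + 10.93×110 = 886.17 + 619.18 + 1202.3 = 2707.65
ΣP(t=0)Q(t=1) = 2.16×327 + 2.70×166 + 14.41×110 = 706.32 + 448.2 + 1585.1 = 2739.62
P = 2707.65 / 2739.62 × 100 = 98.8330
Fisher = √(L × P) = √(98.9107 × 98.8330) = 98.8719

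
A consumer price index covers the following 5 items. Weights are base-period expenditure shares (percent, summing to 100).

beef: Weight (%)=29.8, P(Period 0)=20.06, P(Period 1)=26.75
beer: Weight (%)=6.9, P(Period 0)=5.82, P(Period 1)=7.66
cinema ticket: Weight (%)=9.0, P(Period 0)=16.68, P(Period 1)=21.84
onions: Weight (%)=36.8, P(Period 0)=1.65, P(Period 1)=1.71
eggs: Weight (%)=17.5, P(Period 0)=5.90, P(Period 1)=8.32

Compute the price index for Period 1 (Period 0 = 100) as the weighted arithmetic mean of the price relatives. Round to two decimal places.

123.42

beef: 29.8 × (26.75/20.06) = 29.8 × 1.333500 = 39.7383
beer: 6.9 × (7.66/5.82) = 6.9 × 1.316151 = 9.0814
cinema ticket: 9.0 × (21.84/16.68) = 9.0 × 1.309353 = 11.7842
onions: 36.8 × (1.71/1.65) = 36.8 × 1.036364 = 38.1382
eggs: 17.5 × (8.32/5.90) = 17.5 × 1.410169 = 24.6780
Index = Σ wᵢ·(p₁ᵢ/p₀ᵢ) = 39.7383 + 9.0814 + 11.7842 + 38.1382 + 24.6780 = 123.4200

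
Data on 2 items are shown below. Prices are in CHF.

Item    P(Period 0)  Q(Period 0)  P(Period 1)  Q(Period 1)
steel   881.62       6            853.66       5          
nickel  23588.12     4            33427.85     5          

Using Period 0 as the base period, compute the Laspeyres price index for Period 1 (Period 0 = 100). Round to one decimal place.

139.3

Laspeyres price index uses base-period quantities as weights.
ΣP(Period 1)·Q(Period 0) = 853.66×6 + 33427.85×4 = 5121.96 + 133711.4 = 138833.36
ΣP(Period 0)·Q(Period 0) = 881.62×6 + 23588.12×4 = 5289.72 + 94352.48 = 99642.2
Index = 138833.36 / 99642.2 × 100 = 139.3319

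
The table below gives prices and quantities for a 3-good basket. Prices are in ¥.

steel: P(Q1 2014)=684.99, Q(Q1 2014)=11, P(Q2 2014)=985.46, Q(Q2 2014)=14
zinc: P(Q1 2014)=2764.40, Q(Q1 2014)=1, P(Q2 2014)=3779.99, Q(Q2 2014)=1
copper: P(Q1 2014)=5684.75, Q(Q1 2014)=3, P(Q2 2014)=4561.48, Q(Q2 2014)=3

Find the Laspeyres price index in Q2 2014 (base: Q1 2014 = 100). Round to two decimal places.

Laspeyres price index uses base-period quantities as weights.
ΣP(Q2 2014)·Q(Q1 2014) = 985.46×11 + 3779.99×1 + 4561.48×3 = 10840.06 + 3779.99 + 13684.44 = 28304.49
ΣP(Q1 2014)·Q(Q1 2014) = 684.99×11 + 2764.40×1 + 5684.75×3 = 7534.89 + 2764.4 + 17054.25 = 27353.54
Index = 28304.49 / 27353.54 × 100 = 103.4765

103.48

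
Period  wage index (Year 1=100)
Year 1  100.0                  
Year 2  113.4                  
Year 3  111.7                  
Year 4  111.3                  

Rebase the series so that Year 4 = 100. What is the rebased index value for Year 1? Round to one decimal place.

89.8

Rebased(Year 1) = 100.0 / 111.3 × 100 = 89.8473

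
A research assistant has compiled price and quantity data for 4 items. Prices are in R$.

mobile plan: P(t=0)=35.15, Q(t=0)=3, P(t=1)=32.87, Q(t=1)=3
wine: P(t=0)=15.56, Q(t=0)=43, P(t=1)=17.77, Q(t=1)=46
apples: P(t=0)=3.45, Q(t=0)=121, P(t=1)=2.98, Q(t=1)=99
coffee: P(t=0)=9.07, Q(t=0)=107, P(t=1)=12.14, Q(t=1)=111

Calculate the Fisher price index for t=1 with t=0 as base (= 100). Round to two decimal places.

Laspeyres component (base-period weights):
ΣP(t=1)Q(t=0) = 32.87×3 + 17.77×43 + 2.98×121 + 12.14×107 = 98.61 + 764.11 + 360.58 + 1298.98 = 2522.28
ΣP(t=0)Q(t=0) = 35.15×3 + 15.56×43 + 3.45×121 + 9.07×107 = 105.45 + 669.08 + 417.45 + 970.49 = 2162.47
L = 2522.28 / 2162.47 × 100 = 116.6388
Paasche component (current-period weights):
ΣP(t=1)Q(t=1) = 32.87×3 + 17.77×46 + 2.98×99 + 12.14×111 = 98.61 + 817.42 + 295.02 + 1347.54 = 2558.59
ΣP(t=0)Q(t=1) = 35.15×3 + 15.56×46 + 3.45×99 + 9.07×111 = 105.45 + 715.76 + 341.55 + 1006.77 = 2169.53
P = 2558.59 / 2169.53 × 100 = 117.9329
Fisher = √(L × P) = √(116.6388 × 117.9329) = 117.2841

117.28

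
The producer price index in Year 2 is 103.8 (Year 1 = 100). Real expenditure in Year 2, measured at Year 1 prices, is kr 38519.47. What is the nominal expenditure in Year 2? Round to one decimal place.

Nominal = Real × (Index/100) = 38519.47 × (103.8/100)
        = 38519.47 × 1.038 = 39983.2099

39983.2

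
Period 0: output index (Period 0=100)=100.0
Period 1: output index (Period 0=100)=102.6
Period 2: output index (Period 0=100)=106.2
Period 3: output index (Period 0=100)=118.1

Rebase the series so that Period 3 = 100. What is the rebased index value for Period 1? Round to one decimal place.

Rebased(Period 1) = 102.6 / 118.1 × 100 = 86.8755

86.9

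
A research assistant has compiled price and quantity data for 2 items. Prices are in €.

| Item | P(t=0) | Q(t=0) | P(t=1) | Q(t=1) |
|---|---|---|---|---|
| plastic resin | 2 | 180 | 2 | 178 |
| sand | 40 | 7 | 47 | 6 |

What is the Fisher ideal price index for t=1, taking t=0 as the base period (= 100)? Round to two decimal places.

Laspeyres component (base-period weights):
ΣP(t=1)Q(t=0) = 2×180 + 47×7 = 360 + 329 = 689
ΣP(t=0)Q(t=0) = 2×180 + 40×7 = 360 + 280 = 640
L = 689 / 640 × 100 = 107.6563
Paasche component (current-period weights):
ΣP(t=1)Q(t=1) = 2×178 + 47×6 = 356 + 282 = 638
ΣP(t=0)Q(t=1) = 2×178 + 40×6 = 356 + 240 = 596
P = 638 / 596 × 100 = 107.0470
Fisher = √(L × P) = √(107.6563 × 107.0470) = 107.3512

107.35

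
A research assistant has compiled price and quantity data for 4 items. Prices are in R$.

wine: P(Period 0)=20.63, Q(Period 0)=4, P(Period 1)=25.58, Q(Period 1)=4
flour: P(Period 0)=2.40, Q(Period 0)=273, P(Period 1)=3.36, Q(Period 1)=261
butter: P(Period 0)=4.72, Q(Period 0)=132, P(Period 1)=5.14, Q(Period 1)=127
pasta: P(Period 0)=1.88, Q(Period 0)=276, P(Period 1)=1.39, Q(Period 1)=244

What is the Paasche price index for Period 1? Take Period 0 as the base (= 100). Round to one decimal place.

111.6

Paasche price index uses current-period quantities as weights.
ΣP(Period 1)·Q(Period 1) = 25.58×4 + 3.36×261 + 5.14×127 + 1.39×244 = 102.32 + 876.96 + 652.78 + 339.16 = 1971.22
ΣP(Period 0)·Q(Period 1) = 20.63×4 + 2.40×261 + 4.72×127 + 1.88×244 = 82.52 + 626.4 + 599.44 + 458.72 = 1767.08
Index = 1971.22 / 1767.08 × 100 = 111.5524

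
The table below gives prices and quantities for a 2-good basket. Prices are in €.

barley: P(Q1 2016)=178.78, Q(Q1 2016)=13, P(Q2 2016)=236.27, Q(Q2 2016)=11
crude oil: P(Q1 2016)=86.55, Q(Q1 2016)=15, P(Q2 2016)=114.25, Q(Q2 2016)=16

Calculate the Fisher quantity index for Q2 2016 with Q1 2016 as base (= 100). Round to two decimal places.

Laspeyres component (base-period weights):
ΣP(Q1 2016)Q(Q2 2016) = 178.78×11 + 86.55×16 = 1966.58 + 1384.8 = 3351.38
ΣP(Q1 2016)Q(Q1 2016) = 178.78×13 + 86.55×15 = 2324.14 + 1298.25 = 3622.39
L = 3351.38 / 3622.39 × 100 = 92.5185
Paasche component (current-period weights):
ΣP(Q2 2016)Q(Q2 2016) = 236.27×11 + 114.25×16 = 2598.97 + 1828 = 4426.97
ΣP(Q2 2016)Q(Q1 2016) = 236.27×13 + 114.25×15 = 3071.51 + 1713.75 = 4785.26
P = 4426.97 / 4785.26 × 100 = 92.5126
Fisher = √(L × P) = √(92.5185 × 92.5126) = 92.5156

92.52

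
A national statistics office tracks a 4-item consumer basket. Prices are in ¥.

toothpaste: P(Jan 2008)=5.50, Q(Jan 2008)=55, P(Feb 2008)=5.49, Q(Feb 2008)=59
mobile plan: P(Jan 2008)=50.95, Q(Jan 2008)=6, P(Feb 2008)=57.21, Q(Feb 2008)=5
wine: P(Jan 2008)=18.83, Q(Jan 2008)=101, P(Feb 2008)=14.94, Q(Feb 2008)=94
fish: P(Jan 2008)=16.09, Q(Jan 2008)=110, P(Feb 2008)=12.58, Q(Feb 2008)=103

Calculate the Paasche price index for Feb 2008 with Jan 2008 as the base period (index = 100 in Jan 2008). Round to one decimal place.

82.6

Paasche price index uses current-period quantities as weights.
ΣP(Feb 2008)·Q(Feb 2008) = 5.49×59 + 57.21×5 + 14.94×94 + 12.58×103 = 323.91 + 286.05 + 1404.36 + 1295.74 = 3310.06
ΣP(Jan 2008)·Q(Feb 2008) = 5.50×59 + 50.95×5 + 18.83×94 + 16.09×103 = 324.5 + 254.75 + 1770.02 + 1657.27 = 4006.54
Index = 3310.06 / 4006.54 × 100 = 82.6164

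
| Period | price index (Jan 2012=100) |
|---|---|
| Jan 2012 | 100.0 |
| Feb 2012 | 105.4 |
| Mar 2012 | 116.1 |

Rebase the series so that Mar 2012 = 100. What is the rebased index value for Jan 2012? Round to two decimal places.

86.13

Rebased(Jan 2012) = 100.0 / 116.1 × 100 = 86.1326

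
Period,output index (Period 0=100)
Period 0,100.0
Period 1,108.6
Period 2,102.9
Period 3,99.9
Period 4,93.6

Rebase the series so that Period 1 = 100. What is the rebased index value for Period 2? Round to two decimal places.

94.75

Rebased(Period 2) = 102.9 / 108.6 × 100 = 94.7514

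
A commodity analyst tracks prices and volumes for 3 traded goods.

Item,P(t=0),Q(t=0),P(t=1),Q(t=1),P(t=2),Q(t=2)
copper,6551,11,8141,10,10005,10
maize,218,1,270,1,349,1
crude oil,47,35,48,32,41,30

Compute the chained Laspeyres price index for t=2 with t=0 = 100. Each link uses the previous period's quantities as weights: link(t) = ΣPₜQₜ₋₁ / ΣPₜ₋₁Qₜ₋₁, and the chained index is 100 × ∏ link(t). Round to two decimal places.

Link t=0→t=1:
ΣP(t=1)Q(t=0) = 8141×11 + 270×1 + 48×35 = 89551 + 270 + 1680 = 91501
ΣP(t=0)Q(t=0) = 6551×11 + 218×1 + 47×35 = 72061 + 218 + 1645 = 73924
link = 91501/73924 = 1.237771
Link t=1→t=2:
ΣP(t=2)Q(t=1) = 10005×10 + 349×1 + 41×32 = 100050 + 349 + 1312 = 101711
ΣP(t=1)Q(t=1) = 8141×10 + 270×1 + 48×32 = 81410 + 270 + 1536 = 83216
link = 101711/83216 = 1.222253
Chained index = 100 × 1.237771 × 1.222253 = 151.2870

151.29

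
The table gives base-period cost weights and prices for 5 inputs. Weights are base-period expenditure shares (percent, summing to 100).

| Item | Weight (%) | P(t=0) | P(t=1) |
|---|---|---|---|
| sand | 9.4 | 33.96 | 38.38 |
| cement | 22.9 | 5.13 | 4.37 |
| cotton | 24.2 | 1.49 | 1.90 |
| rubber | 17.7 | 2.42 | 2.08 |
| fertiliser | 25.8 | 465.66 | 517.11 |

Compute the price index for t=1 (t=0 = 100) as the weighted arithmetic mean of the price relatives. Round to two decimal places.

sand: 9.4 × (38.38/33.96) = 9.4 × 1.130153 = 10.6234
cement: 22.9 × (4.37/5.13) = 22.9 × 0.851852 = 19.5074
cotton: 24.2 × (1.90/1.49) = 24.2 × 1.275168 = 30.8591
rubber: 17.7 × (2.08/2.42) = 17.7 × 0.859504 = 15.2132
fertiliser: 25.8 × (517.11/465.66) = 25.8 × 1.110488 = 28.6506
Index = Σ wᵢ·(p₁ᵢ/p₀ᵢ) = 10.6234 + 19.5074 + 30.8591 + 15.2132 + 28.6506 = 104.8537

104.85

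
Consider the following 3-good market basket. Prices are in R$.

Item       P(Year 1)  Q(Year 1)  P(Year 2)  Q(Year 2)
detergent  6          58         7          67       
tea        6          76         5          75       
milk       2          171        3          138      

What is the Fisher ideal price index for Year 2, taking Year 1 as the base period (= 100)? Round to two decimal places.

112.43

Laspeyres component (base-period weights):
ΣP(Year 2)Q(Year 1) = 7×58 + 5×76 + 3×171 = 406 + 380 + 513 = 1299
ΣP(Year 1)Q(Year 1) = 6×58 + 6×76 + 2×171 = 348 + 456 + 342 = 1146
L = 1299 / 1146 × 100 = 113.3508
Paasche component (current-period weights):
ΣP(Year 2)Q(Year 2) = 7×67 + 5×75 + 3×138 = 469 + 375 + 414 = 1258
ΣP(Year 1)Q(Year 2) = 6×67 + 6×75 + 2×138 = 402 + 450 + 276 = 1128
P = 1258 / 1128 × 100 = 111.5248
Fisher = √(L × P) = √(113.3508 × 111.5248) = 112.4341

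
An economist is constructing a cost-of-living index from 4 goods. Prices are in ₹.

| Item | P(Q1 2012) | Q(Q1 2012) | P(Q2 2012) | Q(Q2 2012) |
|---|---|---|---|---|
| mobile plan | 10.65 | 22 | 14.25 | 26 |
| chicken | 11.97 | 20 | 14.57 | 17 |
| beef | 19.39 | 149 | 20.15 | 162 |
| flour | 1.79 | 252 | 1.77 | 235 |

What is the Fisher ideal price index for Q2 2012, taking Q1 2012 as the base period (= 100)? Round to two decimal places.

Laspeyres component (base-period weights):
ΣP(Q2 2012)Q(Q1 2012) = 14.25×22 + 14.57×20 + 20.15×149 + 1.77×252 = 313.5 + 291.4 + 3002.35 + 446.04 = 4053.29
ΣP(Q1 2012)Q(Q1 2012) = 10.65×22 + 11.97×20 + 19.39×149 + 1.79×252 = 234.3 + 239.4 + 2889.11 + 451.08 = 3813.89
L = 4053.29 / 3813.89 × 100 = 106.2771
Paasche component (current-period weights):
ΣP(Q2 2012)Q(Q2 2012) = 14.25×26 + 14.57×17 + 20.15×162 + 1.77×235 = 370.5 + 247.69 + 3264.3 + 415.95 = 4298.44
ΣP(Q1 2012)Q(Q2 2012) = 10.65×26 + 11.97×17 + 19.39×162 + 1.79×235 = 276.9 + 203.49 + 3141.18 + 420.65 = 4042.22
P = 4298.44 / 4042.22 × 100 = 106.3386
Fisher = √(L × P) = √(106.2771 × 106.3386) = 106.3078

106.31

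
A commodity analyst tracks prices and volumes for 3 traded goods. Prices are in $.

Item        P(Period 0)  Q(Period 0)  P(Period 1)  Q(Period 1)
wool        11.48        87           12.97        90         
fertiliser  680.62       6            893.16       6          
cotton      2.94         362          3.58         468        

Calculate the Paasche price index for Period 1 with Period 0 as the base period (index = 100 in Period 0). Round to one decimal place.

126.3

Paasche price index uses current-period quantities as weights.
ΣP(Period 1)·Q(Period 1) = 12.97×90 + 893.16×6 + 3.58×468 = 1167.3 + 5358.96 + 1675.44 = 8201.7
ΣP(Period 0)·Q(Period 1) = 11.48×90 + 680.62×6 + 2.94×468 = 1033.2 + 4083.72 + 1375.92 = 6492.84
Index = 8201.7 / 6492.84 × 100 = 126.3191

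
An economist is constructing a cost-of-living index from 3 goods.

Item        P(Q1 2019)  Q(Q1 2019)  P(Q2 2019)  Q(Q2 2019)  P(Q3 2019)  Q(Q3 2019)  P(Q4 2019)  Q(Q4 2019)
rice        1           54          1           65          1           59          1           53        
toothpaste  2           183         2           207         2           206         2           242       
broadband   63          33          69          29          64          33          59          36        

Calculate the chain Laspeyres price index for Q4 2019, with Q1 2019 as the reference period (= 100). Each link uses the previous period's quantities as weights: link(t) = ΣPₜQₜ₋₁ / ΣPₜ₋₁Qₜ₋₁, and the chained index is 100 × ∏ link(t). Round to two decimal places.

Link Q1 2019→Q2 2019:
ΣP(Q2 2019)Q(Q1 2019) = 1×54 + 2×183 + 69×33 = 54 + 366 + 2277 = 2697
ΣP(Q1 2019)Q(Q1 2019) = 1×54 + 2×183 + 63×33 = 54 + 366 + 2079 = 2499
link = 2697/2499 = 1.079232
Link Q2 2019→Q3 2019:
ΣP(Q3 2019)Q(Q2 2019) = 1×65 + 2×207 + 64×29 = 65 + 414 + 1856 = 2335
ΣP(Q2 2019)Q(Q2 2019) = 1×65 + 2×207 + 69×29 = 65 + 414 + 2001 = 2480
link = 2335/2480 = 0.941532
Link Q3 2019→Q4 2019:
ΣP(Q4 2019)Q(Q3 2019) = 1×59 + 2×206 + 59×33 = 59 + 412 + 1947 = 2418
ΣP(Q3 2019)Q(Q3 2019) = 1×59 + 2×206 + 64×33 = 59 + 412 + 2112 = 2583
link = 2418/2583 = 0.936121
Chained index = 100 × 1.079232 × 0.941532 × 0.936121 = 95.1222

95.12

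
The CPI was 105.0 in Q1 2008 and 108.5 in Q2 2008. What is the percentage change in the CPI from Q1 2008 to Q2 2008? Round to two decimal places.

3.33%

Change = (108.5 − 105.0) / 105.0 × 100
       = 3.5 / 105.0 × 100 = 3.3333%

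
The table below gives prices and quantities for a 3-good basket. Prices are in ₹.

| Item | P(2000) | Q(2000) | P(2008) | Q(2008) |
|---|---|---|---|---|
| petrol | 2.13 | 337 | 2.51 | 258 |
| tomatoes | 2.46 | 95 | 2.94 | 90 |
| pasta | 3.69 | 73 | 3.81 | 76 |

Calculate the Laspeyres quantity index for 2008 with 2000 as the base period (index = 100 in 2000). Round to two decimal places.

Laspeyres quantity index uses base-period prices as weights.
ΣP(2000)·Q(2008) = 2.13×258 + 2.46×90 + 3.69×76 = 549.54 + 221.4 + 280.44 = 1051.38
ΣP(2000)·Q(2000) = 2.13×337 + 2.46×95 + 3.69×73 = 717.81 + 233.7 + 269.37 = 1220.88
Index = 1051.38 / 1220.88 × 100 = 86.1166

86.12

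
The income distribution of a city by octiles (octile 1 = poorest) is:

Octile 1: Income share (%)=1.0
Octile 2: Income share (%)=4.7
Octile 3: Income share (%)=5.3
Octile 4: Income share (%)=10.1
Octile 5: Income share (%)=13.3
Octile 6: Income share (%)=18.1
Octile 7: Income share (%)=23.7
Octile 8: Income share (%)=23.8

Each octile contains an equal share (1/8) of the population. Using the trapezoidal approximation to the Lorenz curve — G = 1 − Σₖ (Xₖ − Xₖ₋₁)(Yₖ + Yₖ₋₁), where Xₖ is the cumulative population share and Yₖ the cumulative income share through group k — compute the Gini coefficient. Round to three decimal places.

Cumulative income shares Yₖ: 0.0100, 0.0570, 0.1100, 0.2110, 0.3440, 0.5250, 0.7620, 1.0000
Σ (Xₖ−Xₖ₋₁)(Yₖ+Yₖ₋₁) = (1/8)(0.0100+0.0000) + (1/8)(0.0570+0.0100) + (1/8)(0.1100+0.0570) + (1/8)(0.2110+0.1100) + (1/8)(0.3440+0.2110) + (1/8)(0.5250+0.3440) + (1/8)(0.7620+0.5250) + (1/8)(1.0000+0.7620)
  = 0.0013 + 0.0084 + 0.0209 + 0.0401 + 0.0694 + 0.1086 + 0.1609 + 0.2203 = 0.6298
G = 1 − 0.6298 = 0.3702

0.370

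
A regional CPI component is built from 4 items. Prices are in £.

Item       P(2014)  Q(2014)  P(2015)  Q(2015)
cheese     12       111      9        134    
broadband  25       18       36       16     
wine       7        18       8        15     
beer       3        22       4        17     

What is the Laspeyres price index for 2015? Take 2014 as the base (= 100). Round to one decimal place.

Laspeyres price index uses base-period quantities as weights.
ΣP(2015)·Q(2014) = 9×111 + 36×18 + 8×18 + 4×22 = 999 + 648 + 144 + 88 = 1879
ΣP(2014)·Q(2014) = 12×111 + 25×18 + 7×18 + 3×22 = 1332 + 450 + 126 + 66 = 1974
Index = 1879 / 1974 × 100 = 95.1874

95.2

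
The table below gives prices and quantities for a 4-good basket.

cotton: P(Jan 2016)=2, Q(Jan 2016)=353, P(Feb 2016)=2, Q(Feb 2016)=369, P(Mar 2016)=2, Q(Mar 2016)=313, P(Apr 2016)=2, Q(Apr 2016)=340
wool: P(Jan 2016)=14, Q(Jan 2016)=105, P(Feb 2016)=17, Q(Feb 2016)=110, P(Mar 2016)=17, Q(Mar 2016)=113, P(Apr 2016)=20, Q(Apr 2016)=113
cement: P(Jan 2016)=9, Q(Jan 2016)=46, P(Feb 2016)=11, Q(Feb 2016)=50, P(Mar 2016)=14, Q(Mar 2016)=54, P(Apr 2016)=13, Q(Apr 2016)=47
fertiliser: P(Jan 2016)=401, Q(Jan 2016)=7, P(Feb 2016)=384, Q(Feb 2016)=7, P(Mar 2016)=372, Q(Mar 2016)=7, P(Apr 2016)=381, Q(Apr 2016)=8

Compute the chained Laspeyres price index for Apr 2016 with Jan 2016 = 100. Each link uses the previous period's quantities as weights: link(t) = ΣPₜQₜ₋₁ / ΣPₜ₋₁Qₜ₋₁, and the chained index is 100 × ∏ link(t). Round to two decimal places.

112.80

Link Jan 2016→Feb 2016:
ΣP(Feb 2016)Q(Jan 2016) = 2×353 + 17×105 + 11×46 + 384×7 = 706 + 1785 + 506 + 2688 = 5685
ΣP(Jan 2016)Q(Jan 2016) = 2×353 + 14×105 + 9×46 + 401×7 = 706 + 1470 + 414 + 2807 = 5397
link = 5685/5397 = 1.053363
Link Feb 2016→Mar 2016:
ΣP(Mar 2016)Q(Feb 2016) = 2×369 + 17×110 + 14×50 + 372×7 = 738 + 1870 + 700 + 2604 = 5912
ΣP(Feb 2016)Q(Feb 2016) = 2×369 + 17×110 + 11×50 + 384×7 = 738 + 1870 + 550 + 2688 = 5846
link = 5912/5846 = 1.011290
Link Mar 2016→Apr 2016:
ΣP(Apr 2016)Q(Mar 2016) = 2×313 + 20×113 + 13×54 + 381×7 = 626 + 2260 + 702 + 2667 = 6255
ΣP(Mar 2016)Q(Mar 2016) = 2×313 + 17×113 + 14×54 + 372×7 = 626 + 1921 + 756 + 2604 = 5907
link = 6255/5907 = 1.058913
Chained index = 100 × 1.053363 × 1.011290 × 1.058913 = 112.8013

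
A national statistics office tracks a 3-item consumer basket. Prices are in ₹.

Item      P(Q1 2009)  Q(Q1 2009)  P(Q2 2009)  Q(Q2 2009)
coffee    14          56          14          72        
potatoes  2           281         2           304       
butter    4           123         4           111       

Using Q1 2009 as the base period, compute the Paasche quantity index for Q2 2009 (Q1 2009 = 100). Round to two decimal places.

112.08

Paasche quantity index uses current-period prices as weights.
ΣP(Q2 2009)·Q(Q2 2009) = 14×72 + 2×304 + 4×111 = 1008 + 608 + 444 = 2060
ΣP(Q2 2009)·Q(Q1 2009) = 14×56 + 2×281 + 4×123 = 784 + 562 + 492 = 1838
Index = 2060 / 1838 × 100 = 112.0783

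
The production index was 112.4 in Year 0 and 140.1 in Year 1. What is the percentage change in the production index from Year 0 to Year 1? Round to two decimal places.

24.64%

Change = (140.1 − 112.4) / 112.4 × 100
       = 27.7 / 112.4 × 100 = 24.6441%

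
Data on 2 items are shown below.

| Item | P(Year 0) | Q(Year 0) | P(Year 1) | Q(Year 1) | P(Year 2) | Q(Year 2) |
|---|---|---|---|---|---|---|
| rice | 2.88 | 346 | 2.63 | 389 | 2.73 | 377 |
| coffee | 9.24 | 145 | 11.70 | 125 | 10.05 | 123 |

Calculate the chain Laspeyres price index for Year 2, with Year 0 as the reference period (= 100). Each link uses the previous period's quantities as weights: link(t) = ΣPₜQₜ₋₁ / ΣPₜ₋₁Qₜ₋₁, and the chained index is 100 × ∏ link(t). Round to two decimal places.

Link Year 0→Year 1:
ΣP(Year 1)Q(Year 0) = 2.63×346 + 11.70×145 = 909.98 + 1696.5 = 2606.48
ΣP(Year 0)Q(Year 0) = 2.88×346 + 9.24×145 = 996.48 + 1339.8 = 2336.28
link = 2606.48/2336.28 = 1.115654
Link Year 1→Year 2:
ΣP(Year 2)Q(Year 1) = 2.73×389 + 10.05×125 = 1061.97 + 1256.25 = 2318.22
ΣP(Year 1)Q(Year 1) = 2.63×389 + 11.70×125 = 1023.07 + 1462.5 = 2485.57
link = 2318.22/2485.57 = 0.932671
Chained index = 100 × 1.115654 × 0.932671 = 104.0539

104.05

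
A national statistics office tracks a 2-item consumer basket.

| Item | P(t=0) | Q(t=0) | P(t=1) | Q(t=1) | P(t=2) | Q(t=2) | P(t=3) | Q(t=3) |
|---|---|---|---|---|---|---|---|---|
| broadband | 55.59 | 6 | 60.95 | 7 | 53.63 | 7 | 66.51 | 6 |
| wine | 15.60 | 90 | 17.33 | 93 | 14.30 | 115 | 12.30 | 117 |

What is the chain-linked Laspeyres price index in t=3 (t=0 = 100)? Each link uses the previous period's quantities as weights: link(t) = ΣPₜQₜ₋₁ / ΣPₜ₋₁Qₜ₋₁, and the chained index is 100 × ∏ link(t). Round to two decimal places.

Link t=0→t=1:
ΣP(t=1)Q(t=0) = 60.95×6 + 17.33×90 = 365.7 + 1559.7 = 1925.4
ΣP(t=0)Q(t=0) = 55.59×6 + 15.60×90 = 333.54 + 1404 = 1737.54
link = 1925.4/1737.54 = 1.108118
Link t=1→t=2:
ΣP(t=2)Q(t=1) = 53.63×7 + 14.30×93 = 375.41 + 1329.9 = 1705.31
ΣP(t=1)Q(t=1) = 60.95×7 + 17.33×93 = 426.65 + 1611.69 = 2038.34
link = 1705.31/2038.34 = 0.836617
Link t=2→t=3:
ΣP(t=3)Q(t=2) = 66.51×7 + 12.30×115 = 465.57 + 1414.5 = 1880.07
ΣP(t=2)Q(t=2) = 53.63×7 + 14.30×115 = 375.41 + 1644.5 = 2019.91
link = 1880.07/2019.91 = 0.930769
Chained index = 100 × 1.108118 × 0.836617 × 0.930769 = 86.2889

86.29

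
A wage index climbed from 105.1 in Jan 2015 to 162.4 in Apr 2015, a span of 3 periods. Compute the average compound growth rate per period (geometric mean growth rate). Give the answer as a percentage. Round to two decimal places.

15.61%

Growth factor = (162.4/105.1)^(1/3) = (1.545195)^(1/3) = 1.156097
Growth rate = 1.156097 − 1 = 0.156097 = 15.6097%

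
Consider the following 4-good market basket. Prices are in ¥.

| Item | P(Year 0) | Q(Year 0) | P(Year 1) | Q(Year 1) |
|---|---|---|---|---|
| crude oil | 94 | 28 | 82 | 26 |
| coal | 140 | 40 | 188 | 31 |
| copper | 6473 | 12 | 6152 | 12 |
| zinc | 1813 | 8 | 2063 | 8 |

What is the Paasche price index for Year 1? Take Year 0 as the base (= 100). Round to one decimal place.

99.3

Paasche price index uses current-period quantities as weights.
ΣP(Year 1)·Q(Year 1) = 82×26 + 188×31 + 6152×12 + 2063×8 = 2132 + 5828 + 73824 + 16504 = 98288
ΣP(Year 0)·Q(Year 1) = 94×26 + 140×31 + 6473×12 + 1813×8 = 2444 + 4340 + 77676 + 14504 = 98964
Index = 98288 / 98964 × 100 = 99.3169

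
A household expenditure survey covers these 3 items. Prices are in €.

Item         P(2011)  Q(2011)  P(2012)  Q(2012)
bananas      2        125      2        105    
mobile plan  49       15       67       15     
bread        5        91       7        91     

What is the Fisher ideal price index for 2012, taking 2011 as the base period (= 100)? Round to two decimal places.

Laspeyres component (base-period weights):
ΣP(2012)Q(2011) = 2×125 + 67×15 + 7×91 = 250 + 1005 + 637 = 1892
ΣP(2011)Q(2011) = 2×125 + 49×15 + 5×91 = 250 + 735 + 455 = 1440
L = 1892 / 1440 × 100 = 131.3889
Paasche component (current-period weights):
ΣP(2012)Q(2012) = 2×105 + 67×15 + 7×91 = 210 + 1005 + 637 = 1852
ΣP(2011)Q(2012) = 2×105 + 49×15 + 5×91 = 210 + 735 + 455 = 1400
P = 1852 / 1400 × 100 = 132.2857
Fisher = √(L × P) = √(131.3889 × 132.2857) = 131.8365

131.84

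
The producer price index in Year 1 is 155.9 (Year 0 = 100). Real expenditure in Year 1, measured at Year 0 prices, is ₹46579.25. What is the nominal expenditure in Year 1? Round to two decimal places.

72617.05

Nominal = Real × (Index/100) = 46579.25 × (155.9/100)
        = 46579.25 × 1.559 = 72617.0508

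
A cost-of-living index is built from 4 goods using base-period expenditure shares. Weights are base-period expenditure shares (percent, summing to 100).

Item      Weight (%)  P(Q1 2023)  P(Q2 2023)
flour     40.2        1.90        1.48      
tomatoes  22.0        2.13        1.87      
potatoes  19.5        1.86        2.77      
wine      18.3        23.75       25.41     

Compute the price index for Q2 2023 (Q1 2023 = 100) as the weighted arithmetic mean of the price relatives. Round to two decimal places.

99.25

flour: 40.2 × (1.48/1.90) = 40.2 × 0.778947 = 31.3137
tomatoes: 22.0 × (1.87/2.13) = 22.0 × 0.877934 = 19.3146
potatoes: 19.5 × (2.77/1.86) = 19.5 × 1.489247 = 29.0403
wine: 18.3 × (25.41/23.75) = 18.3 × 1.069895 = 19.5791
Index = Σ wᵢ·(p₁ᵢ/p₀ᵢ) = 31.3137 + 19.3146 + 29.0403 + 19.5791 = 99.2476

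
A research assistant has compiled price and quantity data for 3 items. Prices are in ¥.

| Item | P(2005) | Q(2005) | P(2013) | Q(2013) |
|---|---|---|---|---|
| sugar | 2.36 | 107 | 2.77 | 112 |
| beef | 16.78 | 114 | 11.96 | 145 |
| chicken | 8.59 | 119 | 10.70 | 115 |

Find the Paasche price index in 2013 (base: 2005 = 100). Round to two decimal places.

88.87

Paasche price index uses current-period quantities as weights.
ΣP(2013)·Q(2013) = 2.77×112 + 11.96×145 + 10.70×115 = 310.24 + 1734.2 + 1230.5 = 3274.94
ΣP(2005)·Q(2013) = 2.36×112 + 16.78×145 + 8.59×115 = 264.32 + 2433.1 + 987.85 = 3685.27
Index = 3274.94 / 3685.27 × 100 = 88.8657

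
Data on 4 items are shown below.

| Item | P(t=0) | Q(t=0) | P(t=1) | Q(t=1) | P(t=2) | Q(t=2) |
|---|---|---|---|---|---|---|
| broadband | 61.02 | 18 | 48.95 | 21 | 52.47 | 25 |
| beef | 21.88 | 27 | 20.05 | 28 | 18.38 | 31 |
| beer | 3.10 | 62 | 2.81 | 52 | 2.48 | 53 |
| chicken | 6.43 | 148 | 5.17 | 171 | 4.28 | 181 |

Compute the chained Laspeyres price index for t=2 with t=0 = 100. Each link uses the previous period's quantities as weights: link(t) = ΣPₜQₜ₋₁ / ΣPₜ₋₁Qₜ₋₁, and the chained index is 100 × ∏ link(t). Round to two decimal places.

78.84

Link t=0→t=1:
ΣP(t=1)Q(t=0) = 48.95×18 + 20.05×27 + 2.81×62 + 5.17×148 = 881.1 + 541.35 + 174.22 + 765.16 = 2361.83
ΣP(t=0)Q(t=0) = 61.02×18 + 21.88×27 + 3.10×62 + 6.43×148 = 1098.36 + 590.76 + 192.2 + 951.64 = 2832.96
link = 2361.83/2832.96 = 0.833697
Link t=1→t=2:
ΣP(t=2)Q(t=1) = 52.47×21 + 18.38×28 + 2.48×52 + 4.28×171 = 1101.87 + 514.64 + 128.96 + 731.88 = 2477.35
ΣP(t=1)Q(t=1) = 48.95×21 + 20.05×28 + 2.81×52 + 5.17×171 = 1027.95 + 561.4 + 146.12 + 884.07 = 2619.54
link = 2477.35/2619.54 = 0.945719
Chained index = 100 × 0.833697 × 0.945719 = 78.8443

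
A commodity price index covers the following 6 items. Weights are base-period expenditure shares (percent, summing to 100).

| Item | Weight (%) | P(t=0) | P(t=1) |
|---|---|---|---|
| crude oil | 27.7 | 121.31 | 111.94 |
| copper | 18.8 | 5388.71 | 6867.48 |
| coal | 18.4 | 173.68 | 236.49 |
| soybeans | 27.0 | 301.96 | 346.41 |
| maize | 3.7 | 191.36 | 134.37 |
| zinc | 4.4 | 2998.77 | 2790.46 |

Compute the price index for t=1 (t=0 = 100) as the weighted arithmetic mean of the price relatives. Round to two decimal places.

crude oil: 27.7 × (111.94/121.31) = 27.7 × 0.922760 = 25.5604
copper: 18.8 × (6867.48/5388.71) = 18.8 × 1.274420 = 23.9591
coal: 18.4 × (236.49/173.68) = 18.4 × 1.361642 = 25.0542
soybeans: 27.0 × (346.41/301.96) = 27.0 × 1.147205 = 30.9745
maize: 3.7 × (134.37/191.36) = 3.7 × 0.702184 = 2.5981
zinc: 4.4 × (2790.46/2998.77) = 4.4 × 0.930535 = 4.0944
Index = Σ wᵢ·(p₁ᵢ/p₀ᵢ) = 25.5604 + 23.9591 + 25.0542 + 30.9745 + 2.5981 + 4.0944 = 112.2407

112.24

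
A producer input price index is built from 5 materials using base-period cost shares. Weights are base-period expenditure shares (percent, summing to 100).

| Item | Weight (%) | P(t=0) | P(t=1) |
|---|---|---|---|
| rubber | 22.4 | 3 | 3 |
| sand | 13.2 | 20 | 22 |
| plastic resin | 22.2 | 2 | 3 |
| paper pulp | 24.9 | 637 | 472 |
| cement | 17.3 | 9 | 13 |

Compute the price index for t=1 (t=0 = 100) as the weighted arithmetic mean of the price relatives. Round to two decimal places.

rubber: 22.4 × (3/3) = 22.4 × 1.000000 = 22.4000
sand: 13.2 × (22/20) = 13.2 × 1.100000 = 14.5200
plastic resin: 22.2 × (3/2) = 22.2 × 1.500000 = 33.3000
paper pulp: 24.9 × (472/637) = 24.9 × 0.740973 = 18.4502
cement: 17.3 × (13/9) = 17.3 × 1.444444 = 24.9889
Index = Σ wᵢ·(p₁ᵢ/p₀ᵢ) = 22.4000 + 14.5200 + 33.3000 + 18.4502 + 24.9889 = 113.6591

113.66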